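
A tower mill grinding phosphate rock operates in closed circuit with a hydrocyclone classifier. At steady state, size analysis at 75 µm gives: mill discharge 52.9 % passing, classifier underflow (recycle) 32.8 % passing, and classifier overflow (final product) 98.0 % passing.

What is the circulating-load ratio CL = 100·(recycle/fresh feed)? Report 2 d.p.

Classifier node, passing 75 µm:
r = (o − d)/(d − u)
r = (98.0 − 52.9)/(52.9 − 32.8) = 45.1/20.1 = 2.2438
CL = 100·r = 224.38 %

CL = 224.38 %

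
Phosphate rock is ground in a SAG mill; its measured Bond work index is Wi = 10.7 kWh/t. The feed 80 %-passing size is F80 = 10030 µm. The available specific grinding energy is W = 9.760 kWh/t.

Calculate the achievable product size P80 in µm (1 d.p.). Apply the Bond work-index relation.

P80 = 97.6 µm

W = 10 Wi (P80^-0.5 − F80^-0.5)
P80^(−½) = W/(10 Wi) + F80^(−½)
  = 9.7600/(10·10.7) + 1/√10030 = 0.091215 + 0.009985 = 0.101200
P80 = (1/0.101200)² = 9.8814² = 97.64 µm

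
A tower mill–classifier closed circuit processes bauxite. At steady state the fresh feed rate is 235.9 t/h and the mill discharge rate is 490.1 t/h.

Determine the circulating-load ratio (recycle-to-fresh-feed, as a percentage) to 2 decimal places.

Mill node: discharge = fresh + recycle.
R = M − F = 490.1 − 235.9 = 254.2 t/h
CL = 100·R/F = 100·254.2/235.9 = 107.76 %

CL = 107.76 %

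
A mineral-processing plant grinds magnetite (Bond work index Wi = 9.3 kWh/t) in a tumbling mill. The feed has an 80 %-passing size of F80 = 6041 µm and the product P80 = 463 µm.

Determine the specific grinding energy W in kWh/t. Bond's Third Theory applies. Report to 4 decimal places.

Bond: W = 10·Wi·(1/√P80 − 1/√F80)
1/√463 = 0.046474;  1/√6041 = 0.012866
W = 10·9.3·(0.046474 − 0.012866) = 3.1255 kWh/t

W = 3.1255 kWh/t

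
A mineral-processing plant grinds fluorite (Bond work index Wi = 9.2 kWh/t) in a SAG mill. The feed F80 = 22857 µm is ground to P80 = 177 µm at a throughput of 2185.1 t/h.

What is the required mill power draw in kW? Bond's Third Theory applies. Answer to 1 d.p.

P = 13780.6 kW

W_Bond = 10·Wi·(1/√P₈₀ − 1/√F₈₀)
W = 10·9.2·(1/√177 − 1/√22857) = 10·9.2·(0.068550) = 6.3066 kWh/t
Power = W × throughput = 6.3066 kWh/t × 2185.1 t/h = 13780.6 kW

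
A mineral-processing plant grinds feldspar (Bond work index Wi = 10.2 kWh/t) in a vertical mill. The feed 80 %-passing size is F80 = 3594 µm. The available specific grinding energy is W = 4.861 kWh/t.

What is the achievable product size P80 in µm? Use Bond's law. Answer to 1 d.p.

Bond:  W = 10 Wi (1/√P − 1/√F)
1/√P80 = 1/√F80 + W/(10·Wi)
  = 4.8610/(10·10.2) + 1/√3594 = 0.047657 + 0.016681 = 0.064337
P80 = (1/0.064337)² = 15.5431² = 241.59 µm

P80 = 241.6 µm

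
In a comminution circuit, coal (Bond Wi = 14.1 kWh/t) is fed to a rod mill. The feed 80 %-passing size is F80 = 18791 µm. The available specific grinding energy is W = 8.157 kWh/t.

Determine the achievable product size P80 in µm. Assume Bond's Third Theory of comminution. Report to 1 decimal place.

P80 = 235.6 µm

W = 10·Wi·[P80^(−½) − F80^(−½)]
⇒ 1/√P80 = W/(10 Wi) + 1/√F80
  = 8.1570/(10·14.1) + 1/√18791 = 0.057851 + 0.007295 = 0.065146
P80 = (1/0.065146)² = 15.3501² = 235.63 µm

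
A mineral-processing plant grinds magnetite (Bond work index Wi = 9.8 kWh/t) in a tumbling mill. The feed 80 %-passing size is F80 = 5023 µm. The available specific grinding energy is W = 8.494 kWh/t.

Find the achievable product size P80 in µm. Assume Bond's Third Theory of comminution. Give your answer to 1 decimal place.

P80 = 98.5 µm

W = 10·Wi·(P80^(-½) − F80^(-½))
P80^-0.5 = F80^-0.5 + W/(10 Wi)
  = 8.4940/(10·9.8) + 1/√5023 = 0.086673 + 0.014110 = 0.100783
P80 = (1/0.100783)² = 9.9223² = 98.45 µm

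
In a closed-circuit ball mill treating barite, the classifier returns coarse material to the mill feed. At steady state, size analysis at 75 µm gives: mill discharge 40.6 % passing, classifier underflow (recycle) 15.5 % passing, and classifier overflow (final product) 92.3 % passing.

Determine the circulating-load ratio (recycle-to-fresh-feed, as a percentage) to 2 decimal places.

CL = 205.98 %

Let r = R/F. Size balance at 75 µm:
(1+r)·d = r·u + o ⇒ r = (o−d)/(d−u)
r = (92.3 − 40.6)/(40.6 − 15.5) = 51.7/25.1 = 2.0598
CL = 100·r = 205.98 %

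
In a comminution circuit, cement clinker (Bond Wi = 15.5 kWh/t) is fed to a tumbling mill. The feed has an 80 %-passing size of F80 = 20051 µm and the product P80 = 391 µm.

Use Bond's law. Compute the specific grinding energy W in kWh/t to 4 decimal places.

W = 10 Wi (1/√P80 − 1/√F80)  [Bond]
1/√391 = 0.050572;  1/√20051 = 0.007062
W = 10·15.5·(0.050572 − 0.007062) = 6.7441 kWh/t

W = 6.7441 kWh/t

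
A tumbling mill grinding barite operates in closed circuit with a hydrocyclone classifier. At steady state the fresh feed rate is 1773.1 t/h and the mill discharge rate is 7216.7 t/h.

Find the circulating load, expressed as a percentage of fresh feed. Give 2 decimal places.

CL = 307.01 %

M = F + R at steady state, so:
R = M − F = 7216.7 − 1773.1 = 5443.6 t/h
CL = 100·R/F = 100·5443.6/1773.1 = 307.01 %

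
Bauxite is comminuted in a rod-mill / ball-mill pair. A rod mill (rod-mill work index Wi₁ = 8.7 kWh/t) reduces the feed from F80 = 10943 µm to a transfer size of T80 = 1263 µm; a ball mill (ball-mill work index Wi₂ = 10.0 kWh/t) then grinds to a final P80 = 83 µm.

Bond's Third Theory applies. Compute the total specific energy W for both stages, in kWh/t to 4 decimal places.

W = 9.7790 kWh/t

W = 10 Wi (1/√P80 − 1/√F80)  [Bond]
Stage 1 (10943→1263 µm, Wi₁=8.7): W₁ = 10·8.7·(0.028138 − 0.009559) = 1.6164 kWh/t
Stage 2 (1263→83 µm, Wi₂=10.0): W₂ = 10·10.0·(0.109764 − 0.028138) = 8.1626 kWh/t
W = W₁ + W₂ = 1.6164 + 8.1626 = 9.7790 kWh/t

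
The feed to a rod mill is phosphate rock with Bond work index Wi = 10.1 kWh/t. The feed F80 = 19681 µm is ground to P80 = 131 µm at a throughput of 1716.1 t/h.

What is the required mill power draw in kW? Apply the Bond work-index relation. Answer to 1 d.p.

W = 10 Wi (P80^-0.5 − F80^-0.5)
W = 10·10.1·(1/√131 − 1/√19681) = 10·10.1·(0.080242) = 8.1045 kWh/t
Mill draw = 8.1045 × 1716.1 = 13908.1 kW

P = 13908.1 kW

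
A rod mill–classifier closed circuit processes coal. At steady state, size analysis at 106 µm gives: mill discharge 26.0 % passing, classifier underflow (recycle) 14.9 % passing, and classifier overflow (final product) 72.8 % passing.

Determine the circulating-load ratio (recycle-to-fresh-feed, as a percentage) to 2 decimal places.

CL = 421.62 %

Two-product formula at 106 µm:
d + r·d = r·u + o → r(d−u) = o−d
r = (72.8 − 26.0)/(26.0 − 14.9) = 46.8/11.1 = 4.2162
CL = 100·r = 421.62 %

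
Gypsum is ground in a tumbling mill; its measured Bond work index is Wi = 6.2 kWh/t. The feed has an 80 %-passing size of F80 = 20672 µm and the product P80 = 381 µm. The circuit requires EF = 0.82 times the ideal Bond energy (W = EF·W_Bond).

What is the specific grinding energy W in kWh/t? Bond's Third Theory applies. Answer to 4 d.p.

W = 2.2510 kWh/t

W = 10·Wi·[P80^(−½) − F80^(−½)]
1/√381 = 0.051232;  1/√20672 = 0.006955
W = 10·6.2·(0.051232 − 0.006955) = 2.7451 kWh/t
W_actual = 0.82 × 2.7451 = 2.2510 kWh/t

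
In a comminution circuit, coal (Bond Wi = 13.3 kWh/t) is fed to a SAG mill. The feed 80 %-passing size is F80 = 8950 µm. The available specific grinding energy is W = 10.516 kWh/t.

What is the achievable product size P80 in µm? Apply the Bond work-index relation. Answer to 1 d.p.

P80 = 124.5 µm

W = 10 Wi / √P80 − 10 Wi / √F80
⇒ 1/√P80 = W/(10·Wi) + 1/√F80
  = 10.5160/(10·13.3) + 1/√8950 = 0.079068 + 0.010570 = 0.089638
P80 = (1/0.089638)² = 11.1560² = 124.46 µm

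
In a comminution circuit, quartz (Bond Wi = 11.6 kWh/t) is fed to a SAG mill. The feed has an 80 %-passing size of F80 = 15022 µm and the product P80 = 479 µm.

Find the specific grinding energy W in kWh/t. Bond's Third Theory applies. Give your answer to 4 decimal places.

W = 10 Wi (1/√P80 − 1/√F80)  [Bond]
1/√479 = 0.045691;  1/√15022 = 0.008159
W = 10·11.6·(0.045691 − 0.008159) = 4.3537 kWh/t

W = 4.3537 kWh/t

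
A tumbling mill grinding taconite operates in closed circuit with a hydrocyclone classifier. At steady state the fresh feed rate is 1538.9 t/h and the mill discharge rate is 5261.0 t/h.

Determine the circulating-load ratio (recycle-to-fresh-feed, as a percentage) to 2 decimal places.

Mill node: discharge = fresh + recycle.
R = M − F = 5261.0 − 1538.9 = 3722.1 t/h
CL = 100·R/F = 100·3722.1/1538.9 = 241.87 %

CL = 241.87 %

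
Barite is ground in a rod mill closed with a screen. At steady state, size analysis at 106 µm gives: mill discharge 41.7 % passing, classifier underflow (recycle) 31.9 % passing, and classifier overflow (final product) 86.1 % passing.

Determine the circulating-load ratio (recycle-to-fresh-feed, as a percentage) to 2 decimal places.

CL = 453.06 %

Let r = R/F. Size balance at 106 µm:
Fd + Rd = Ru + Fo ⇒ R/F = (o−d)/(d−u)
r = (86.1 − 41.7)/(41.7 − 31.9) = 44.4/9.8 = 4.5306
CL = 100·r = 453.06 %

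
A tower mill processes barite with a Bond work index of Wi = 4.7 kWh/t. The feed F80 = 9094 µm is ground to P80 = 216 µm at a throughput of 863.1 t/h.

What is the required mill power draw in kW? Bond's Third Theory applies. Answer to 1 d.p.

W = 10·Wi·(P80^(-½) − F80^(-½))
W = 10·4.7·(1/√216 − 1/√9094) = 10·4.7·(0.057555) = 2.7051 kWh/t
P_mill = W·ṁ = 2.7051·863.1 = 2334.8 kW

P = 2334.8 kW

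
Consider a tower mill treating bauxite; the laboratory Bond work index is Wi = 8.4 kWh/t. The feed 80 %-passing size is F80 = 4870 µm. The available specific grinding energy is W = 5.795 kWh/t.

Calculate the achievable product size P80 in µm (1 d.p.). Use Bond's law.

W = 10·Wi·[P80^(−½) − F80^(−½)]
P80^-0.5 = F80^-0.5 + W/(10 Wi)
  = 5.7950/(10·8.4) + 1/√4870 = 0.068988 + 0.014330 = 0.083318
P80 = (1/0.083318)² = 12.0022² = 144.05 µm

P80 = 144.1 µm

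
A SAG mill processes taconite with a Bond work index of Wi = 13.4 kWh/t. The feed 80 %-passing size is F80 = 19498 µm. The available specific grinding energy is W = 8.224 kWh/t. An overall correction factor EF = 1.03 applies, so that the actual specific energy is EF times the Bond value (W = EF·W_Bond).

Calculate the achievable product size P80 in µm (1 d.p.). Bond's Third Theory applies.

W_Bond = 10·Wi·(1/√P₈₀ − 1/√F₈₀)
W_Bond = W / EF = 8.224 / 1.03 = 7.9845 kWh/t
1/√P80 = 1/√F80 + W_Bond/(10·Wi)
  = 7.9845/(10·13.4) + 1/√19498 = 0.059586 + 0.007162 = 0.066747
P80 = (1/0.066747)² = 14.9819² = 224.46 µm

P80 = 224.5 µm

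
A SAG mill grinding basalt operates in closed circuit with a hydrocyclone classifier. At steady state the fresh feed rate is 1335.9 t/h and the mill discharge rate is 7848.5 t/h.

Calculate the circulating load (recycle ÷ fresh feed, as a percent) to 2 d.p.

CL = 487.51 %

Discharge = new feed + return, hence
R = M − F = 7848.5 − 1335.9 = 6512.6 t/h
CL = 100·R/F = 100·6512.6/1335.9 = 487.51 %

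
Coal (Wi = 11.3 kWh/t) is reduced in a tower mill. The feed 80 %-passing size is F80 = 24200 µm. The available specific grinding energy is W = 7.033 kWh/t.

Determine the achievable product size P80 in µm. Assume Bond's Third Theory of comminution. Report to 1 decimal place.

Bond:  W = 10 Wi (1/√P − 1/√F)
⇒ 1/√P80 = W/(10 Wi) + 1/√F80
  = 7.0330/(10·11.3) + 1/√24200 = 0.062239 + 0.006428 = 0.068667
P80 = (1/0.068667)² = 14.5630² = 212.08 µm

P80 = 212.1 µm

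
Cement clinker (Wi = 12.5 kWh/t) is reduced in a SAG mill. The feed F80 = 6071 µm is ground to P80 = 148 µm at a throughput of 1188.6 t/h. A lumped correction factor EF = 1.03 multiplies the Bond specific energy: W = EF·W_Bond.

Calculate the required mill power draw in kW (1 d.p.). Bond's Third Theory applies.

Bond: W = 10·Wi·(1/√P80 − 1/√F80)
W = 10·12.5·(1/√148 − 1/√6071) = 10·12.5·(0.069365) = 8.6707 kWh/t
Apply correction: 8.6707 × 1.03 = 8.9308 kWh/t
P = W·T = 8.9308·1188.6 = 10615.1 kW

P = 10615.1 kW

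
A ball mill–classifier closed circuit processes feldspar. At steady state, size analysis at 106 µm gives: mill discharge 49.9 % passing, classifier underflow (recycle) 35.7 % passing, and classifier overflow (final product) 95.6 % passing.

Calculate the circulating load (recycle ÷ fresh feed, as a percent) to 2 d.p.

Mass balance on the −106 µm fraction:
d + r·d = r·u + o → r(d−u) = o−d
r = (95.6 − 49.9)/(49.9 − 35.7) = 45.7/14.2 = 3.2183
CL = 100·r = 321.83 %

CL = 321.83 %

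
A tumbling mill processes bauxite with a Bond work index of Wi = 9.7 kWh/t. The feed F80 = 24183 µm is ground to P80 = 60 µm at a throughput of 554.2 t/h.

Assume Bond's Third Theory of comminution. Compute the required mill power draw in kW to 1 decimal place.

P = 6594.4 kW

W = 10 Wi / √P80 − 10 Wi / √F80
W = 10·9.7·(1/√60 − 1/√24183) = 10·9.7·(0.122669) = 11.8989 kWh/t
P_mill = W·ṁ = 11.8989·554.2 = 6594.4 kW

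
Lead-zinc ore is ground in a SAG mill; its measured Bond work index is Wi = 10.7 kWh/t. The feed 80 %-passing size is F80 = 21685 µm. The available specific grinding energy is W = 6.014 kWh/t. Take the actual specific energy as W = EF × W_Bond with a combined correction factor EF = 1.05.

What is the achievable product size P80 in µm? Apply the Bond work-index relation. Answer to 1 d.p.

W = 10 Wi (P80^-0.5 − F80^-0.5)
W_Bond = W / EF = 6.014 / 1.05 = 5.7276 kWh/t
P80^-0.5 = F80^-0.5 + W_Bond/(10 Wi)
  = 5.7276/(10·10.7) + 1/√21685 = 0.053529 + 0.006791 = 0.060320
P80 = (1/0.060320)² = 16.5783² = 274.84 µm

P80 = 274.8 µm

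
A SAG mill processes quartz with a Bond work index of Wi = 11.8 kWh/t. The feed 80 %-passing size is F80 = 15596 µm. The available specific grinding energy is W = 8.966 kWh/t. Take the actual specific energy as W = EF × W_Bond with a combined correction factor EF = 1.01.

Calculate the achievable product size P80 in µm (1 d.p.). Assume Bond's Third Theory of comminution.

P80 = 144.3 µm

W = 10·Wi·[P80^(−½) − F80^(−½)]
W_Bond = W / EF = 8.966 / 1.01 = 8.8772 kWh/t
1/√P80 = 1/√F80 + W_Bond/(10·Wi)
  = 8.8772/(10·11.8) + 1/√15596 = 0.075231 + 0.008007 = 0.083238
P80 = (1/0.083238)² = 12.0137² = 144.33 µm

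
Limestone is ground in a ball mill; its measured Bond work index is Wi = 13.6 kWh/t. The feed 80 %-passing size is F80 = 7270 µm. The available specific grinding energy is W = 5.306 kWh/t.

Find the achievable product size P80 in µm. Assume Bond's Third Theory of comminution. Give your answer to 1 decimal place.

W = 10 Wi (P80^-0.5 − F80^-0.5)
P80^-0.5 = F80^-0.5 + W/(10 Wi)
  = 5.3060/(10·13.6) + 1/√7270 = 0.039015 + 0.011728 = 0.050743
P80 = (1/0.050743)² = 19.7072² = 388.37 µm

P80 = 388.4 µm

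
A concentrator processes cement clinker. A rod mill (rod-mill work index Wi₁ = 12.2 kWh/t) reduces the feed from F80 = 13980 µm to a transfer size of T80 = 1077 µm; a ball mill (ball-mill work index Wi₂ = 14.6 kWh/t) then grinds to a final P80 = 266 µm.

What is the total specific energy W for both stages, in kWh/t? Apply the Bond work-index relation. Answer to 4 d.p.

W = 10·Wi·[P80^(−½) − F80^(−½)]
Stage 1 (13980→1077 µm, Wi₁=12.2): W₁ = 10·12.2·(0.030471 − 0.008458) = 2.6857 kWh/t
Stage 2 (1077→266 µm, Wi₂=14.6): W₂ = 10·14.6·(0.061314 − 0.030471) = 4.5030 kWh/t
W = W₁ + W₂ = 2.6857 + 4.5030 = 7.1887 kWh/t

W = 7.1887 kWh/t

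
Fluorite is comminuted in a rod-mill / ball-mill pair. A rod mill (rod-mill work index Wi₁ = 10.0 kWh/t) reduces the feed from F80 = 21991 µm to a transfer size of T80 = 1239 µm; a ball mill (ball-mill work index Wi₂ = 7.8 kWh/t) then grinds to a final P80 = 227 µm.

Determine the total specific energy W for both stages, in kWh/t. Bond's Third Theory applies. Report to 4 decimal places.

W = 5.1277 kWh/t

W = 10·Wi·(P80^(-½) − F80^(-½))
Stage 1 (21991→1239 µm, Wi₁=10.0): W₁ = 10·10.0·(0.028410 − 0.006743) = 2.1666 kWh/t
Stage 2 (1239→227 µm, Wi₂=7.8): W₂ = 10·7.8·(0.066372 − 0.028410) = 2.9611 kWh/t
W = W₁ + W₂ = 2.1666 + 2.9611 = 5.1277 kWh/t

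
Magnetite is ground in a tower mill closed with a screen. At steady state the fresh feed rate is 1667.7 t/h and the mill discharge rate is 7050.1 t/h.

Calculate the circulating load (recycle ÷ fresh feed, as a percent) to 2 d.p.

CL = 322.74 %

Steady state: M = F + R.
R = M − F = 7050.1 − 1667.7 = 5382.4 t/h
CL = 100·R/F = 100·5382.4/1667.7 = 322.74 %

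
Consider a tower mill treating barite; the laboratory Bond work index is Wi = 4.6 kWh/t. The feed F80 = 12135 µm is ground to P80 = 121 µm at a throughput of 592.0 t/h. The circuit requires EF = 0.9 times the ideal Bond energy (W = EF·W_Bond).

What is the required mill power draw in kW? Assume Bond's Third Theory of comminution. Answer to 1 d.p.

W = 10 Wi / √P80 − 10 Wi / √F80
W = 10·4.6·(1/√121 − 1/√12135) = 10·4.6·(0.081831) = 3.7642 kWh/t
Corrected W = EF·W_Bond = 0.9·3.7642 = 3.3878 kWh/t
Power = W × throughput = 3.3878 kWh/t × 592.0 t/h = 2005.6 kW

P = 2005.6 kW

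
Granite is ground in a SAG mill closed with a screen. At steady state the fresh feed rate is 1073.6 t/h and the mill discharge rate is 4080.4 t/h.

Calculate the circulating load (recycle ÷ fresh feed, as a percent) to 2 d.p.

M = F + R at steady state, so:
R = M − F = 4080.4 − 1073.6 = 3006.8 t/h
CL = 100·R/F = 100·3006.8/1073.6 = 280.07 %

CL = 280.07 %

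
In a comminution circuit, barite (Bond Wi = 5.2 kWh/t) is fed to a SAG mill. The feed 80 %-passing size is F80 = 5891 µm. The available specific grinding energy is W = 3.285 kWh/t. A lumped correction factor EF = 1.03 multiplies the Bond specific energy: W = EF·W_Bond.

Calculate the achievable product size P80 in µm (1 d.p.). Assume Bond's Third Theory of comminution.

W = 10 Wi (P80^-0.5 − F80^-0.5)
W_Bond = W / EF = 3.285 / 1.03 = 3.1893 kWh/t
P80^-0.5 = F80^-0.5 + W_Bond/(10 Wi)
  = 3.1893/(10·5.2) + 1/√5891 = 0.061333 + 0.013029 = 0.074362
P80 = (1/0.074362)² = 13.4477² = 180.84 µm

P80 = 180.8 µm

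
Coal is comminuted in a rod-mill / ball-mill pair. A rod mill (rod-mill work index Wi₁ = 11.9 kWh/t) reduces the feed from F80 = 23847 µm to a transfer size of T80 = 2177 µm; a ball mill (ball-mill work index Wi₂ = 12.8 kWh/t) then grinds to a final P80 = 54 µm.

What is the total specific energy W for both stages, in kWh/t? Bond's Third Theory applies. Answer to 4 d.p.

W = 16.4551 kWh/t

W = 10 Wi (1/√P80 − 1/√F80)  [Bond]
Stage 1 (23847→2177 µm, Wi₁=11.9): W₁ = 10·11.9·(0.021432 − 0.006476) = 1.7799 kWh/t
Stage 2 (2177→54 µm, Wi₂=12.8): W₂ = 10·12.8·(0.136083 − 0.021432) = 14.6752 kWh/t
W = W₁ + W₂ = 1.7799 + 14.6752 = 16.4551 kWh/t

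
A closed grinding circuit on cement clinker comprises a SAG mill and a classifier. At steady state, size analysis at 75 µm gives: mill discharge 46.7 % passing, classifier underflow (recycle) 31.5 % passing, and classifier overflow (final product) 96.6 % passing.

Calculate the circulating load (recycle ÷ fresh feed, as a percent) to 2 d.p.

CL = 328.29 %

Mass balance on the −75 µm fraction:
(1+r)·d = r·u + o ⇒ r = (o−d)/(d−u)
r = (96.6 − 46.7)/(46.7 − 31.5) = 49.9/15.2 = 3.2829
CL = 100·r = 328.29 %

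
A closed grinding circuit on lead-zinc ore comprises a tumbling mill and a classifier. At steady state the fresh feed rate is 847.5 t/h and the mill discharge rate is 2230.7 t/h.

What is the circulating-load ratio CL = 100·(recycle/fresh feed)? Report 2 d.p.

CL = 163.21 %

Steady state: M = F + R.
R = M − F = 2230.7 − 847.5 = 1383.2 t/h
CL = 100·R/F = 100·1383.2/847.5 = 163.21 %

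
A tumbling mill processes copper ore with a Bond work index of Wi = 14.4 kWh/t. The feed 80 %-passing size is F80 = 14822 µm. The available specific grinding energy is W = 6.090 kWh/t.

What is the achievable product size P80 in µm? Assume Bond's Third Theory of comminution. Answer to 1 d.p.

W_Bond = 10·Wi·(1/√P₈₀ − 1/√F₈₀)
P80^-0.5 = F80^-0.5 + W/(10 Wi)
  = 6.0900/(10·14.4) + 1/√14822 = 0.042292 + 0.008214 = 0.050506
P80 = (1/0.050506)² = 19.7998² = 392.03 µm

P80 = 392.0 µm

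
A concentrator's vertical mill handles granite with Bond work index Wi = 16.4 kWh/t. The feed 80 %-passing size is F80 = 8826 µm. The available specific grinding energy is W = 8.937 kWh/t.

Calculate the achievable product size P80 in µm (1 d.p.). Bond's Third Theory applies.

Bond:  W = 10 Wi (1/√P − 1/√F)
1/√P80 = 1/√F80 + W/(10·Wi)
  = 8.9370/(10·16.4) + 1/√8826 = 0.054494 + 0.010644 = 0.065138
P80 = (1/0.065138)² = 15.3520² = 235.68 µm

P80 = 235.7 µm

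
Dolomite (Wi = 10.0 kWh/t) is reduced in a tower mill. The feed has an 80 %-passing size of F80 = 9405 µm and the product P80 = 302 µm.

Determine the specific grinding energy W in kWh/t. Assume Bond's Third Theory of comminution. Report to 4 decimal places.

W = 10 Wi / √P80 − 10 Wi / √F80
1/√302 = 0.057544;  1/√9405 = 0.010311
W = 10·10.0·(0.057544 − 0.010311) = 4.7232 kWh/t

W = 4.7232 kWh/t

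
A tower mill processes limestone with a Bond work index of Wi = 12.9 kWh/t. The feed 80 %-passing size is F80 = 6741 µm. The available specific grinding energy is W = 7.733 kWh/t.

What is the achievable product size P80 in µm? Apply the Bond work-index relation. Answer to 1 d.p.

P80 = 192.2 µm

W_Bond = 10·Wi·(1/√P₈₀ − 1/√F₈₀)
⇒ 1/√P80 = W/(10·Wi) + 1/√F80
  = 7.7330/(10·12.9) + 1/√6741 = 0.059946 + 0.012180 = 0.072125
P80 = (1/0.072125)² = 13.8647² = 192.23 µm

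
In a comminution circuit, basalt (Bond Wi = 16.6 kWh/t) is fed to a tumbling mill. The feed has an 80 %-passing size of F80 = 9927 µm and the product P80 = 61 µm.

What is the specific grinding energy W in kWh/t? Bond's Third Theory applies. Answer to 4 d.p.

W = 19.5880 kWh/t

W = 10·Wi·[P80^(−½) − F80^(−½)]
1/√61 = 0.128037;  1/√9927 = 0.010037
W = 10·16.6·(0.128037 − 0.010037) = 19.5880 kWh/t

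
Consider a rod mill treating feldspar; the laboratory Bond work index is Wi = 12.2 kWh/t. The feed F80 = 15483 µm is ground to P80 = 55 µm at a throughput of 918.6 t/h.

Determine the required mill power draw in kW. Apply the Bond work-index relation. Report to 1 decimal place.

W = 10·Wi·[P80^(−½) − F80^(−½)]
W = 10·12.2·(1/√55 − 1/√15483) = 10·12.2·(0.126803) = 15.4700 kWh/t
P_mill = W·ṁ = 15.4700·918.6 = 14210.8 kW

P = 14210.8 kW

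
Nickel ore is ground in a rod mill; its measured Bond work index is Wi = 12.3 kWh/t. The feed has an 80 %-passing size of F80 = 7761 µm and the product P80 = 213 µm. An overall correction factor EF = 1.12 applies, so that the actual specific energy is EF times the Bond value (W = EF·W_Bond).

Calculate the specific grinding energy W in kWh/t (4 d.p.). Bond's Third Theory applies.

Bond:  W = 10 Wi (1/√P − 1/√F)
1/√213 = 0.068519;  1/√7761 = 0.011351
W = 10·12.3·(0.068519 − 0.011351) = 7.0316 kWh/t
W_actual = 1.12 × 7.0316 = 7.8754 kWh/t

W = 7.8754 kWh/t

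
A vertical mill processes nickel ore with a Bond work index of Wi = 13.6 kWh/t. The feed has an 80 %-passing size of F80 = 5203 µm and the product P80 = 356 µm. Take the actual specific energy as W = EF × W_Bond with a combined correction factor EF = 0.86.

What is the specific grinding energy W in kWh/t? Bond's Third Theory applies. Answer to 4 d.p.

W = 10·Wi·(P80^(-½) − F80^(-½))
1/√356 = 0.053000;  1/√5203 = 0.013864
W = 10·13.6·(0.053000 − 0.013864) = 5.3225 kWh/t
With EF = 0.86: W = 5.3225·0.86 = 4.5774 kWh/t

W = 4.5774 kWh/t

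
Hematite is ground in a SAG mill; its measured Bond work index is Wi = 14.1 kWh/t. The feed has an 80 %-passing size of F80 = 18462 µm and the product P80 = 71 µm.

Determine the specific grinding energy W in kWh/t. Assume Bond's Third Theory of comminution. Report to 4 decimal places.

W = 10 Wi (1/√P80 − 1/√F80)  [Bond]
1/√71 = 0.118678;  1/√18462 = 0.007360
W = 10·14.1·(0.118678 − 0.007360) = 15.6959 kWh/t

W = 15.6959 kWh/t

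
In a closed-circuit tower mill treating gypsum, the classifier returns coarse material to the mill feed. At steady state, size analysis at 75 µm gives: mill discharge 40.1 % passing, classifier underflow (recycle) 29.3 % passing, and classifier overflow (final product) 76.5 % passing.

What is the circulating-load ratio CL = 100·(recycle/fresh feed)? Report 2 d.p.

CL = 337.04 %

Classifier node, passing 75 µm:
(1+r)d = ru + o → r = (o−d)/(d−u)
r = (76.5 − 40.1)/(40.1 − 29.3) = 36.4/10.8 = 3.3704
CL = 100·r = 337.04 %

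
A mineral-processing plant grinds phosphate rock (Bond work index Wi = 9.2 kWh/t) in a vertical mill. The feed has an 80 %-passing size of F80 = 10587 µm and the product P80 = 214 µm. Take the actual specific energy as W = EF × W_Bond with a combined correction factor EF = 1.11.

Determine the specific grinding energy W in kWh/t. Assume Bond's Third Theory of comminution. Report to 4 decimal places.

W_Bond = 10·Wi·(1/√P₈₀ − 1/√F₈₀)
1/√214 = 0.068359;  1/√10587 = 0.009719
W = 10·9.2·(0.068359 − 0.009719) = 5.3949 kWh/t
With EF = 1.11: W = 5.3949·1.11 = 5.9883 kWh/t

W = 5.9883 kWh/t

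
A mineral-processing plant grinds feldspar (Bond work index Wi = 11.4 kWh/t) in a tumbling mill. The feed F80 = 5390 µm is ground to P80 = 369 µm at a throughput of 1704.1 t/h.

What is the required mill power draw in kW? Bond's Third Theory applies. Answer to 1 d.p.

P = 7467.1 kW

W = 10 Wi / √P80 − 10 Wi / √F80
W = 10·11.4·(1/√369 − 1/√5390) = 10·11.4·(0.038437) = 4.3818 kWh/t
P = W·T = 4.3818·1704.1 = 7467.1 kW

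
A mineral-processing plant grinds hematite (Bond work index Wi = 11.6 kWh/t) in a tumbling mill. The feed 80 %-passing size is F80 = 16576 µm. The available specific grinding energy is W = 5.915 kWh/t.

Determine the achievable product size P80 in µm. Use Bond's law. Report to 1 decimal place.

W = 10·Wi·[P80^(−½) − F80^(−½)]
P80^(−½) = W/(10 Wi) + F80^(−½)
  = 5.9150/(10·11.6) + 1/√16576 = 0.050991 + 0.007767 = 0.058759
P80 = (1/0.058759)² = 17.0188² = 289.64 µm

P80 = 289.6 µm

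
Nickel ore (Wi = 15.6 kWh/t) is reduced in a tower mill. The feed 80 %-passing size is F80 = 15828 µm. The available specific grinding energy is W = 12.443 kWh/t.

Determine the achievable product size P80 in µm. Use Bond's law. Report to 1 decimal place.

P80 = 130.0 µm

W_Bond = 10·Wi·(1/√P₈₀ − 1/√F₈₀)
⇒ 1/√P80 = W/(10·Wi) + 1/√F80
  = 12.4430/(10·15.6) + 1/√15828 = 0.079763 + 0.007949 = 0.087711
P80 = (1/0.087711)² = 11.4010² = 129.98 µm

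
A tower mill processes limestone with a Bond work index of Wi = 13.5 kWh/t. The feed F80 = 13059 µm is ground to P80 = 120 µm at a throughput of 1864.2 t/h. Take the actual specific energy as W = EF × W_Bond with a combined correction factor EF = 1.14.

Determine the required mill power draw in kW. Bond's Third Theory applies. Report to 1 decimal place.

Bond: W = 10·Wi·(1/√P80 − 1/√F80)
W = 10·13.5·(1/√120 − 1/√13059) = 10·13.5·(0.082536) = 11.1424 kWh/t
With EF = 1.14: W = 11.1424·1.14 = 12.7023 kWh/t
P_mill = W·ṁ = 12.7023·1864.2 = 23679.7 kW

P = 23679.7 kW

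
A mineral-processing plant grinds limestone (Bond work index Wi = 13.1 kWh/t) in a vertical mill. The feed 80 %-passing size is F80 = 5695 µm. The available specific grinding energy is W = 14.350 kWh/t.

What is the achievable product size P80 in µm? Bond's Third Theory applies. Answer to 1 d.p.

Bond: W = 10·Wi·(1/√P80 − 1/√F80)
1/√P80 = 1/√F80 + W/(10·Wi)
  = 14.3500/(10·13.1) + 1/√5695 = 0.109542 + 0.013251 = 0.122793
P80 = (1/0.122793)² = 8.1438² = 66.32 µm

P80 = 66.3 µm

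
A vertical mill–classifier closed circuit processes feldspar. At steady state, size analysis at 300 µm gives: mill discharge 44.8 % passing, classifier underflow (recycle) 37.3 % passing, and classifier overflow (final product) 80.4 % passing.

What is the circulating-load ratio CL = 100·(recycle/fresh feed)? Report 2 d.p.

Two-product formula at 300 µm:
(1+r)d = ru + o → r = (o−d)/(d−u)
r = (80.4 − 44.8)/(44.8 − 37.3) = 35.6/7.5 = 4.7467
CL = 100·r = 474.67 %

CL = 474.67 %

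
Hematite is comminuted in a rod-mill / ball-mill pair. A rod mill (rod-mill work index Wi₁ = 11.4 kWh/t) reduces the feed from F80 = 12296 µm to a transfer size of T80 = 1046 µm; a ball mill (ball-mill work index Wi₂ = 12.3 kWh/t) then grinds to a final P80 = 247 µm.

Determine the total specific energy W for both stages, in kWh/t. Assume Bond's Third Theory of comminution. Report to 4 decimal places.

W = 10·Wi·[P80^(−½) − F80^(−½)]
Stage 1 (12296→1046 µm, Wi₁=11.4): W₁ = 10·11.4·(0.030920 − 0.009018) = 2.4968 kWh/t
Stage 2 (1046→247 µm, Wi₂=12.3): W₂ = 10·12.3·(0.063628 − 0.030920) = 4.0232 kWh/t
W = W₁ + W₂ = 2.4968 + 4.0232 = 6.5200 kWh/t

W = 6.5200 kWh/t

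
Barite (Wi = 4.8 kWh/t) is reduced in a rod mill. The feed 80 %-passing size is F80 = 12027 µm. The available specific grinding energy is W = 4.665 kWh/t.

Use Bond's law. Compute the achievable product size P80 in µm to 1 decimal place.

P80 = 88.5 µm

W = 10 Wi / √P80 − 10 Wi / √F80
⇒ 1/√P80 = W/(10 Wi) + 1/√F80
  = 4.6650/(10·4.8) + 1/√12027 = 0.097187 + 0.009118 = 0.106306
P80 = (1/0.106306)² = 9.4068² = 88.49 µm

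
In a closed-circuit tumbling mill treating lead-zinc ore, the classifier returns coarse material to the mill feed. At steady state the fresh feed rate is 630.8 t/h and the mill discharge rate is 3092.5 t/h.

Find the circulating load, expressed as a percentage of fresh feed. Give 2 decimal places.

CL = 390.25 %

M = F + R at steady state, so:
R = M − F = 3092.5 − 630.8 = 2461.7 t/h
CL = 100·R/F = 100·2461.7/630.8 = 390.25 %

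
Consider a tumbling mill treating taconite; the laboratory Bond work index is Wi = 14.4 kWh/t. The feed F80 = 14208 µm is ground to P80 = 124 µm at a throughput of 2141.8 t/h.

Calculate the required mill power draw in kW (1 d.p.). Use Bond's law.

P = 25109.4 kW

W = 10·Wi·(P80^(-½) − F80^(-½))
W = 10·14.4·(1/√124 − 1/√14208) = 10·14.4·(0.081413) = 11.7235 kWh/t
P_mill = W·ṁ = 11.7235·2141.8 = 25109.4 kW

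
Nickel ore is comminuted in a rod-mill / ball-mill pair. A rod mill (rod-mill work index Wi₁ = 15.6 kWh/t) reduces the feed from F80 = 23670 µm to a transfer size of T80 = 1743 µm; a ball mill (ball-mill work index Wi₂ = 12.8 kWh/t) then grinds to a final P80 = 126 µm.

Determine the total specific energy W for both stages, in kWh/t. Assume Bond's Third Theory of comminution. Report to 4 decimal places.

W = 11.0598 kWh/t

W = 10·Wi·(P80^(-½) − F80^(-½))
Stage 1 (23670→1743 µm, Wi₁=15.6): W₁ = 10·15.6·(0.023953 − 0.006500) = 2.7226 kWh/t
Stage 2 (1743→126 µm, Wi₂=12.8): W₂ = 10·12.8·(0.089087 − 0.023953) = 8.3372 kWh/t
W = W₁ + W₂ = 2.7226 + 8.3372 = 11.0598 kWh/t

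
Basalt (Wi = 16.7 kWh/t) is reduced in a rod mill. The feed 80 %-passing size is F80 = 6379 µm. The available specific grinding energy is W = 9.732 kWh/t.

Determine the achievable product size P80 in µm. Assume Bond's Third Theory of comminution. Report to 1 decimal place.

P80 = 199.5 µm

Bond:  W = 10 Wi (1/√P − 1/√F)
P80^-0.5 = F80^-0.5 + W/(10 Wi)
  = 9.7320/(10·16.7) + 1/√6379 = 0.058275 + 0.012521 = 0.070796
P80 = (1/0.070796)² = 14.1251² = 199.52 µm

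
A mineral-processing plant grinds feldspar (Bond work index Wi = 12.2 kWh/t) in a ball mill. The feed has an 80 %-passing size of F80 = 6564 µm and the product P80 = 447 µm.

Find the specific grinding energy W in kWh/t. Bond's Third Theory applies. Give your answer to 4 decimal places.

W = 10 Wi (P80^-0.5 − F80^-0.5)
1/√447 = 0.047298;  1/√6564 = 0.012343
W = 10·12.2·(0.047298 − 0.012343) = 4.2646 kWh/t

W = 4.2646 kWh/t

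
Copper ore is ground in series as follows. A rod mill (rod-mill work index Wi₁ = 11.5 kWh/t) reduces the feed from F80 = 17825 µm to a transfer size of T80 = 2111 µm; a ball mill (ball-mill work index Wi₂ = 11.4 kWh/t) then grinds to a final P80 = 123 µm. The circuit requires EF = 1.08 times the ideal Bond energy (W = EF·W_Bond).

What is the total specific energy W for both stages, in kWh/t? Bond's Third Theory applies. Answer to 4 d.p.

W = 10.1946 kWh/t

Bond:  W = 10 Wi (1/√P − 1/√F)
Stage 1 (17825→2111 µm, Wi₁=11.5): W₁ = 10·11.5·(0.021765 − 0.007490) = 1.6416 kWh/t
Stage 2 (2111→123 µm, Wi₂=11.4): W₂ = 10·11.4·(0.090167 − 0.021765) = 7.7978 kWh/t
W = W₁ + W₂ = 1.6416 + 7.7978 = 9.4394 kWh/t
Corrected W = EF·W_Bond = 1.08·9.4394 = 10.1946 kWh/t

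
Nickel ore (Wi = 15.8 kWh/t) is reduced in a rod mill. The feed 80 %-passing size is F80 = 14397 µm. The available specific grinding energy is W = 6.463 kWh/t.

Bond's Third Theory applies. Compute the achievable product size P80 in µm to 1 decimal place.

W = 10 Wi / √P80 − 10 Wi / √F80
1/√P80 = 1/√F80 + W/(10·Wi)
  = 6.4630/(10·15.8) + 1/√14397 = 0.040905 + 0.008334 = 0.049239
P80 = (1/0.049239)² = 20.3090² = 412.46 µm

P80 = 412.5 µm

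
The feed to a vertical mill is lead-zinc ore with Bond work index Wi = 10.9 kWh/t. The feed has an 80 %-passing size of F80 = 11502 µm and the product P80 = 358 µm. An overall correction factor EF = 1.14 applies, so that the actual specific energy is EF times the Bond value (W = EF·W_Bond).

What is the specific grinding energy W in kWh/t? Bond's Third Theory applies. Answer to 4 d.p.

W = 5.4087 kWh/t

W = 10 Wi (P80^-0.5 − F80^-0.5)
1/√358 = 0.052852;  1/√11502 = 0.009324
W = 10·10.9·(0.052852 − 0.009324) = 4.7445 kWh/t
With EF = 1.14: W = 4.7445·1.14 = 5.4087 kWh/t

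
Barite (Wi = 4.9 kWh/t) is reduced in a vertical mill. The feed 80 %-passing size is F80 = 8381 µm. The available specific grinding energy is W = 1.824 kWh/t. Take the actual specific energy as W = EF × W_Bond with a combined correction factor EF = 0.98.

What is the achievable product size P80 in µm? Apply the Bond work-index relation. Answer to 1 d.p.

Bond:  W = 10 Wi (1/√P − 1/√F)
W_Bond = W / EF = 1.824 / 0.98 = 1.8612 kWh/t
P80^-0.5 = F80^-0.5 + W_Bond/(10 Wi)
  = 1.8612/(10·4.9) + 1/√8381 = 0.037984 + 0.010923 = 0.048907
P80 = (1/0.048907)² = 20.4468² = 418.07 µm

P80 = 418.1 µm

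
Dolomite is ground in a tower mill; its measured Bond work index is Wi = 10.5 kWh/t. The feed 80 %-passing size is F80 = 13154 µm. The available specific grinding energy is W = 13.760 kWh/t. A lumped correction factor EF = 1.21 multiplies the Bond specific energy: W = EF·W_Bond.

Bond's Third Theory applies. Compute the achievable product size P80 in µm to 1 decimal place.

P80 = 73.0 µm

Bond: W = 10·Wi·(1/√P80 − 1/√F80)
W_Bond = W / EF = 13.760 / 1.21 = 11.3719 kWh/t
1/√P80 = 1/√F80 + W_Bond/(10·Wi)
  = 11.3719/(10·10.5) + 1/√13154 = 0.108304 + 0.008719 = 0.117023
P80 = (1/0.117023)² = 8.5453² = 73.02 µm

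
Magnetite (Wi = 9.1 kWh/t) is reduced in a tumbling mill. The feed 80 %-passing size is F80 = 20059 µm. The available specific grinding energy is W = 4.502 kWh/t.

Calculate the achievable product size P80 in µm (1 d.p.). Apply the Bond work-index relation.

W = 10 Wi (P80^-0.5 − F80^-0.5)
P80^-0.5 = F80^-0.5 + W/(10 Wi)
  = 4.5020/(10·9.1) + 1/√20059 = 0.049473 + 0.007061 = 0.056533
P80 = (1/0.056533)² = 17.6887² = 312.89 µm

P80 = 312.9 µm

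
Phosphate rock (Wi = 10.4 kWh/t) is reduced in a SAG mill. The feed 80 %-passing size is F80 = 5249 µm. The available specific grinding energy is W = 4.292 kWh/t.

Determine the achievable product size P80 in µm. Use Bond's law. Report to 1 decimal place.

P80 = 329.7 µm

W = 10·Wi·(P80^(-½) − F80^(-½))
⇒ 1/√P80 = W/(10·Wi) + 1/√F80
  = 4.2920/(10·10.4) + 1/√5249 = 0.041269 + 0.013803 = 0.055072
P80 = (1/0.055072)² = 18.1581² = 329.72 µm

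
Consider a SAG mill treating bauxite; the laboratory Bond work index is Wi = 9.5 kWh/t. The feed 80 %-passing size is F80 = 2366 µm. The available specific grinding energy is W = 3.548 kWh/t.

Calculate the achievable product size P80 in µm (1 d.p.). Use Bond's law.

P80 = 298.2 µm

W = 10 Wi / √P80 − 10 Wi / √F80
1/√P80 = 1/√F80 + W/(10·Wi)
  = 3.5480/(10·9.5) + 1/√2366 = 0.037347 + 0.020559 = 0.057906
P80 = (1/0.057906)² = 17.2694² = 298.23 µm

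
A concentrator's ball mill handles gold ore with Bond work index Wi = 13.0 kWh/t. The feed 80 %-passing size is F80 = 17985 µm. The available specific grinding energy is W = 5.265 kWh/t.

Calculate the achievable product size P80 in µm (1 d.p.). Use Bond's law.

Bond: W = 10·Wi·(1/√P80 − 1/√F80)
1/√P80 = 1/√F80 + W/(10·Wi)
  = 5.2650/(10·13.0) + 1/√17985 = 0.040500 + 0.007457 = 0.047957
P80 = (1/0.047957)² = 20.8522² = 434.81 µm

P80 = 434.8 µm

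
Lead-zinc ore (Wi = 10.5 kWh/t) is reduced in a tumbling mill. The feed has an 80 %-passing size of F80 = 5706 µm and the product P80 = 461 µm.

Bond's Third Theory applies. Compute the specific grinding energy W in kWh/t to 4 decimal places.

Bond: W = 10·Wi·(1/√P80 − 1/√F80)
1/√461 = 0.046575;  1/√5706 = 0.013238
W = 10·10.5·(0.046575 − 0.013238) = 3.5003 kWh/t

W = 3.5003 kWh/t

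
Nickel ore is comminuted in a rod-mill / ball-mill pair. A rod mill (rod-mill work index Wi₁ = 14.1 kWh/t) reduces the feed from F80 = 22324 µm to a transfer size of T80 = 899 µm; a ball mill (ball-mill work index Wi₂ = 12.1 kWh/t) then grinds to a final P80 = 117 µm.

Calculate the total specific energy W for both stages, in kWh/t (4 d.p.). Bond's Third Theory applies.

W = 10 Wi / √P80 − 10 Wi / √F80
Stage 1 (22324→899 µm, Wi₁=14.1): W₁ = 10·14.1·(0.033352 − 0.006693) = 3.7589 kWh/t
Stage 2 (899→117 µm, Wi₂=12.1): W₂ = 10·12.1·(0.092450 − 0.033352) = 7.1509 kWh/t
W = W₁ + W₂ = 3.7589 + 7.1509 = 10.9098 kWh/t

W = 10.9098 kWh/t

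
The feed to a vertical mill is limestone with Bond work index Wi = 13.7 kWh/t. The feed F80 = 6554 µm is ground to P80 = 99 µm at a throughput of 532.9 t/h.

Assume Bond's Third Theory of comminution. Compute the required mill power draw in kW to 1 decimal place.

W = 10 Wi (1/√P80 − 1/√F80)  [Bond]
W = 10·13.7·(1/√99 − 1/√6554) = 10·13.7·(0.088152) = 12.0768 kWh/t
Power = W × throughput = 12.0768 kWh/t × 532.9 t/h = 6435.7 kW

P = 6435.7 kW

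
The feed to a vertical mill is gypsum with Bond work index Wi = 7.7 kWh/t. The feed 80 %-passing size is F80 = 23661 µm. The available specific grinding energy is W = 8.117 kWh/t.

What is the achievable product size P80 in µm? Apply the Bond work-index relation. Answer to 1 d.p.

P80 = 79.8 µm

W = 10 Wi / √P80 − 10 Wi / √F80
1/√P80 = 1/√F80 + W/(10·Wi)
  = 8.1170/(10·7.7) + 1/√23661 = 0.105416 + 0.006501 = 0.111917
P80 = (1/0.111917)² = 8.9352² = 79.84 µm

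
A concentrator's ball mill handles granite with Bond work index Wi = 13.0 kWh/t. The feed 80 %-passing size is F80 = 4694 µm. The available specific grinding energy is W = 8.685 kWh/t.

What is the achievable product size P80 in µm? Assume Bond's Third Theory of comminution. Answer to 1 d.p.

W = 10·Wi·(P80^(-½) − F80^(-½))
P80^(−½) = W/(10 Wi) + F80^(−½)
  = 8.6850/(10·13.0) + 1/√4694 = 0.066808 + 0.014596 = 0.081404
P80 = (1/0.081404)² = 12.2845² = 150.91 µm

P80 = 150.9 µm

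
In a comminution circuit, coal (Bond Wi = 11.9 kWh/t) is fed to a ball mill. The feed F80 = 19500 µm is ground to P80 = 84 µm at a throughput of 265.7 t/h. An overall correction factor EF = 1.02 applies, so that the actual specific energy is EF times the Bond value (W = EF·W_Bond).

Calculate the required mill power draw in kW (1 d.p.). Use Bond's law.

W = 10 Wi / √P80 − 10 Wi / √F80
W = 10·11.9·(1/√84 − 1/√19500) = 10·11.9·(0.101948) = 12.1318 kWh/t
With EF = 1.02: W = 12.1318·1.02 = 12.3744 kWh/t
Power = W × throughput = 12.3744 kWh/t × 265.7 t/h = 3287.9 kW

P = 3287.9 kW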